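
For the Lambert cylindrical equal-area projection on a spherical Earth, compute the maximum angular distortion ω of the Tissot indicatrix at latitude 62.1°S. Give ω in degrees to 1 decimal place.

The Lambert cylindrical equal-area projection is the cylindrical equal-area projection with its standard parallel at the equator (φ₀ = 0). For cylindrical equal-area with standard parallel φ₀, h = cos φ / cos φ₀ and k = cos φ₀ / cos φ, so h·k = 1.
At 62.1°: h = 0.4679, k = 2.137; principal scales a = 2.137, b = 0.4679.
sin(ω/2) = (a − b)/(a + b) = 1.669/2.605 = 0.6407, so ω = 2 arcsin(0.6407) ≈ 79.7°.

79.7°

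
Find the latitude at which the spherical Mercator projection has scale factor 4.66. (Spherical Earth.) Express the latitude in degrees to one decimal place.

77.6°

Mercator scale is k = sec φ = 1/cos φ.
1/cos φ = 4.66  ⇒  cos φ = 0.2146  ⇒  φ = arccos(0.2146) ≈ 77.6°.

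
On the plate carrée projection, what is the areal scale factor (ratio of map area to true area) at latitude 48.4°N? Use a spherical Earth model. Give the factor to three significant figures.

For the equirectangular projection with φ₀ = 0 (plate carrée), h = 1 along meridians and k = sec φ along parallels.
Areal scale = h·k = 1 × sec φ; at 48.4°, h = 1.000, k = 1.506, so h·k = 1.506.

1.51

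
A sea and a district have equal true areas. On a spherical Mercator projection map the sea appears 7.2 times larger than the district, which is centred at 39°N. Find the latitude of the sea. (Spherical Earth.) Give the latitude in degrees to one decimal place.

73.2°

Mercator areal scale is sec²φ, so apparent-area ratio = sec²φ₁ / sec²φ₂ = cos²φ₂ / cos²φ₁.
cos²φ₂ / cos²φ₁ = 7.2  ⇒  cos φ₁ = cos 39° / √7.2 = 0.7771/2.683 = 0.2896.
φ₁ = arccos(0.2896) ≈ 73.2°.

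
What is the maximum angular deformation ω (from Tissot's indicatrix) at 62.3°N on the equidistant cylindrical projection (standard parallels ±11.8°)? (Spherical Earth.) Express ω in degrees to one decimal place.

The equidistant cylindrical projection with φ₀ = 11.8° has h = 1 (meridians true) and k = cos φ₀ / cos φ along parallels.
At 62.3°: h = 1.000, k = 2.106; principal scales a = 2.106, b = 1.000.
sin(ω/2) = (a − b)/(a + b) = 1.106/3.106 = 0.3560, so ω = 2 arcsin(0.3560) ≈ 41.7°.

41.7°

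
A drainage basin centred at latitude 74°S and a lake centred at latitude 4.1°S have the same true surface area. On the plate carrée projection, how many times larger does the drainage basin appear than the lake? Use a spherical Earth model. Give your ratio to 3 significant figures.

For the equirectangular projection with φ₀ = 0 (plate carrée), h = 1 along meridians and k = sec φ along parallels.
Areal scale at 74°: h·k = 1.000 × 3.628 = 3.628.
Areal scale at 4.1°: h·k = 1.000 × 1.003 = 1.003.
Ratio = 3.628/1.003 ≈ 3.62.

3.62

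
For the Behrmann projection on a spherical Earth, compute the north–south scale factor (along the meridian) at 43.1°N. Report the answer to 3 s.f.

The Behrmann projection is cylindrical equal-area with φ₀ = 30°. A cylindrical equal-area projection with standard parallel φ₀ has meridian scale h = cos φ / cos φ₀ and parallel scale k = cos φ₀ / cos φ (so areas are preserved, h·k = 1).
h = cos 43.1° / cos 30° = 0.7302/0.8660 = 0.8431.

0.843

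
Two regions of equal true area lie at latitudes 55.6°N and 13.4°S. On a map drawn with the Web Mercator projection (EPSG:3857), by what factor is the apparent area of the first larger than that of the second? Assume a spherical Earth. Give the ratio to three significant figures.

On Mercator, area is exaggerated by sec²φ = 1/cos²φ.
At 55.6°: sec²(55.6°) = 1/0.5650² = 3.133.
At 13.4°: sec²(13.4°) = 1/0.9728² = 1.057.
Ratio = 3.133/1.057 = cos²(13.4°)/cos²(55.6°) ≈ 2.96.

2.96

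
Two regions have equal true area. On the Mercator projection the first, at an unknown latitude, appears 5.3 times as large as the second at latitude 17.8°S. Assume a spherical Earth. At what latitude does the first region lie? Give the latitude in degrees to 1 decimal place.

65.6°

For equal true areas on Mercator, apparent areas scale as sec²φ, so the ratio is cos²φ₂ / cos²φ₁.
cos²φ₂ / cos²φ₁ = 5.3  ⇒  cos φ₁ = cos 17.8° / √5.3 = 0.9521/2.302 = 0.4136.
φ₁ = arccos(0.4136) ≈ 65.6°.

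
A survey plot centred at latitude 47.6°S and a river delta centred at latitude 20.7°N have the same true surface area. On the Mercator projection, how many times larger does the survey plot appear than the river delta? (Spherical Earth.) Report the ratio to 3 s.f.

1.92

Mercator areal scale is sec²φ.
At 47.6°: sec²(47.6°) = 1/0.6743² = 2.199.
At 20.7°: sec²(20.7°) = 1/0.9354² = 1.143.
Ratio = 2.199/1.143 = cos²(20.7°)/cos²(47.6°) ≈ 1.92.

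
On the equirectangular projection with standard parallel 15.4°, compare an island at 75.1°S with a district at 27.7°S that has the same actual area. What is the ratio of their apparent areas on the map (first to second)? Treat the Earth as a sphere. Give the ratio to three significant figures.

The equidistant cylindrical projection with φ₀ = 15.4° has h = 1 (meridians true) and k = cos φ₀ / cos φ along parallels.
Areal scale at 75.1°: h·k = 1.000 × 3.749 = 3.749.
Areal scale at 27.7°: h·k = 1.000 × 1.089 = 1.089.
Ratio = 3.749/1.089 ≈ 3.44.

3.44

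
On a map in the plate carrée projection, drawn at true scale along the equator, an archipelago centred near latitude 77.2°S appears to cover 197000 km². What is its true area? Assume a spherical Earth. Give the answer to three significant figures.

In the plate carrée (x = Rλ, y = Rφ), meridians are true-scale (h = 1) and parallels are stretched by k = sec φ.
Areal scale = h·k = 1 × sec φ; at 77.2°, h = 1.000, k = 4.514, so h·k = 4.514.
True area = apparent / (areal scale) = 197000 / 4.514 ≈ 43600 km².

43600 km²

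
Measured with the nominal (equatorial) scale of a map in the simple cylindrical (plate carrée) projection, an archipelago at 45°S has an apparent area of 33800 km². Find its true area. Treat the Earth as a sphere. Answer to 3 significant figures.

23900 km²

For the equirectangular projection with φ₀ = 0 (plate carrée), h = 1 along meridians and k = sec φ along parallels.
Areal scale = h·k = 1 × sec φ; at 45°, h = 1.000, k = 1.414, so h·k = 1.414.
True area = apparent / (areal scale) = 33800 / 1.414 ≈ 23900 km².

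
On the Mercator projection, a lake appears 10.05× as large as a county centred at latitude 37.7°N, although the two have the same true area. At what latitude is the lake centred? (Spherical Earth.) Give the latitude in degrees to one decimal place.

75.5°

For equal true areas on Mercator, apparent areas scale as sec²φ, so the ratio is cos²φ₂ / cos²φ₁.
cos²φ₂ / cos²φ₁ = 10.05  ⇒  cos φ₁ = cos 37.7° / √10.05 = 0.7912/3.170 = 0.2496.
φ₁ = arccos(0.2496) ≈ 75.5°.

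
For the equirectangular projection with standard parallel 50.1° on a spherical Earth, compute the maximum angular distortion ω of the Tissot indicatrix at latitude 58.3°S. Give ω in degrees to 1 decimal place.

With standard parallel φ₀ = 50.1°, the equirectangular projection gives x = Rλ cos φ₀, y = Rφ, so h = 1 and k = cos 50.1° / cos φ.
At 58.3°: h = 1.000, k = 1.221; principal scales a = 1.221, b = 1.000.
sin(ω/2) = (a − b)/(a + b) = 0.2207/2.221 = 0.09939, so ω = 2 arcsin(0.09939) ≈ 11.4°.

11.4°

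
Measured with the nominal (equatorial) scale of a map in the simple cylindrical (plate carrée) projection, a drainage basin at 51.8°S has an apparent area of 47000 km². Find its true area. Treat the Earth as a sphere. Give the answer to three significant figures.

29100 km²

For the equirectangular projection with φ₀ = 0 (plate carrée), h = 1 along meridians and k = sec φ along parallels.
Areal scale = h·k = 1 × sec φ; at 51.8°, h = 1.000, k = 1.617, so h·k = 1.617.
True area = apparent / (areal scale) = 47000 / 1.617 ≈ 29100 km².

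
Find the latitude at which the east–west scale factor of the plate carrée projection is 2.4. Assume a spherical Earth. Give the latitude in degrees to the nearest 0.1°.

Plate carrée: h = 1, k = sec φ along parallels.
sec φ = 2.4  ⇒  cos φ = 0.4167  ⇒  φ ≈ 65.4°.

65.4°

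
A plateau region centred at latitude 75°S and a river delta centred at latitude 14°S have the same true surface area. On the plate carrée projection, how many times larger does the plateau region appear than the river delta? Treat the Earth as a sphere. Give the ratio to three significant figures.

3.75

In the plate carrée (x = Rλ, y = Rφ), meridians are true-scale (h = 1) and parallels are stretched by k = sec φ.
Areal scale at 75°: h·k = 1.000 × 3.864 = 3.864.
Areal scale at 14°: h·k = 1.000 × 1.031 = 1.031.
Ratio = 3.864/1.031 ≈ 3.75.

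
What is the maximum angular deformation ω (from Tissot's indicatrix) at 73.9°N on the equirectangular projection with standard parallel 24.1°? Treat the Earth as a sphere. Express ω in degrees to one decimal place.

64.5°

In the equirectangular projection with standard parallel φ₀ = 24.1° (x = Rλ cos φ₀, y = Rφ), meridians are true-scale (h = 1) and the parallel scale is k = cos φ₀ / cos φ.
At 73.9°: h = 1.000, k = 3.292; principal scales a = 3.292, b = 1.000.
sin(ω/2) = (a − b)/(a + b) = 2.292/4.292 = 0.5340, so ω = 2 arcsin(0.5340) ≈ 64.5°.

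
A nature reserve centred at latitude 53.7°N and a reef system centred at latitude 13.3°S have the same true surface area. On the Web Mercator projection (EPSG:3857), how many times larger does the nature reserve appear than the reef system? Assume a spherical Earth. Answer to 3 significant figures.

2.70

Mercator areal scale is sec²φ.
At 53.7°: sec²(53.7°) = 1/0.5920² = 2.853.
At 13.3°: sec²(13.3°) = 1/0.9732² = 1.056.
Ratio = 2.853/1.056 = cos²(13.3°)/cos²(53.7°) ≈ 2.70.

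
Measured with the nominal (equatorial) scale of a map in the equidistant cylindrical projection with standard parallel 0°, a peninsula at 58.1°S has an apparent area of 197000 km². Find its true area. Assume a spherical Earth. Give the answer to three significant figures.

In the plate carrée (x = Rλ, y = Rφ), meridians are true-scale (h = 1) and parallels are stretched by k = sec φ.
Areal scale = h·k = 1 × sec φ; at 58.1°, h = 1.000, k = 1.892, so h·k = 1.892.
True area = apparent / (areal scale) = 197000 / 1.892 ≈ 104000 km².

104000 km²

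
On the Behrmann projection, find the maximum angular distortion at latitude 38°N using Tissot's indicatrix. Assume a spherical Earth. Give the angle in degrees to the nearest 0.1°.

The Behrmann projection is cylindrical equal-area with φ₀ = 30°. Cylindrical equal-area (φ₀ = 30°): h = cos φ / cos 30° along meridians, k = cos 30° / cos φ along parallels; h·k = 1.
At 38°: h = 0.9099, k = 1.099; principal scales a = 1.099, b = 0.9099.
sin(ω/2) = (a − b)/(a + b) = 0.1891/2.009 = 0.09412, so ω = 2 arcsin(0.09412) ≈ 10.8°.

10.8°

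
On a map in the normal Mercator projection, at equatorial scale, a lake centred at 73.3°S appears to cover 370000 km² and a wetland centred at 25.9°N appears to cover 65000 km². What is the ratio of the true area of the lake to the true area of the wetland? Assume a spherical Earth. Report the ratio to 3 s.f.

On Mercator the areal scale is sec²φ, so true area = apparent × cos²φ.
True area of lake: 370000 × cos²(73.3°) = 370000 × 0.08258 = 30550 km².
True area of wetland: 65000 × cos²(25.9°) = 65000 × 0.8092 = 52600 km².
Ratio = 30550 / 52600 ≈ 0.581.

0.581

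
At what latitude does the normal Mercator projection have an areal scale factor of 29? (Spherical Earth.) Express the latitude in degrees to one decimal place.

Mercator areal scale is sec²φ.
sec²φ = 29  ⇒  cos²φ = 0.03448  ⇒  cos φ = 0.1857.
φ = arccos(0.1857) ≈ 79.3°.

79.3°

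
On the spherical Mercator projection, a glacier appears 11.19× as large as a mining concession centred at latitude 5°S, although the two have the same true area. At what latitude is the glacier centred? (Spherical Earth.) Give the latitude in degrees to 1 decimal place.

72.7°

On Mercator, (apparent₁)/(apparent₂) = sec²φ₁ / sec²φ₂ when true areas are equal.
cos²φ₂ / cos²φ₁ = 11.19  ⇒  cos φ₁ = cos 5° / √11.19 = 0.9962/3.345 = 0.2978.
φ₁ = arccos(0.2978) ≈ 72.7°.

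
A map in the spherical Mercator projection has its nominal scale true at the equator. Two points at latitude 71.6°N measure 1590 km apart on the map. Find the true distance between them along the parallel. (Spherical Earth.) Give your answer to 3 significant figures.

Mercator is conformal, so the point scale is isotropic: h = k = sec φ = 1/cos φ.
Along the parallel at 71.6°, map distances are exaggerated by k = sec 71.6° = 3.168.
True distance = 1590 / 3.168 = 1590 × cos 71.6° ≈ 502 km.

502 km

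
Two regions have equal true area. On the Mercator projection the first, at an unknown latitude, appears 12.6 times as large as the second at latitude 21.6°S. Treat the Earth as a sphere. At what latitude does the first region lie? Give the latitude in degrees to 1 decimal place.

74.8°

On Mercator, (apparent₁)/(apparent₂) = sec²φ₁ / sec²φ₂ when true areas are equal.
cos²φ₂ / cos²φ₁ = 12.6  ⇒  cos φ₁ = cos 21.6° / √12.6 = 0.9298/3.550 = 0.2619.
φ₁ = arccos(0.2619) ≈ 74.8°.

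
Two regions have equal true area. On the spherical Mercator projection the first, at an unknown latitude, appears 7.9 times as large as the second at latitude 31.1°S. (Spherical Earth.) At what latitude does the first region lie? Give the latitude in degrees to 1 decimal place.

72.3°

On Mercator, (apparent₁)/(apparent₂) = sec²φ₁ / sec²φ₂ when true areas are equal.
cos²φ₂ / cos²φ₁ = 7.9  ⇒  cos φ₁ = cos 31.1° / √7.9 = 0.8563/2.811 = 0.3046.
φ₁ = arccos(0.3046) ≈ 72.3°.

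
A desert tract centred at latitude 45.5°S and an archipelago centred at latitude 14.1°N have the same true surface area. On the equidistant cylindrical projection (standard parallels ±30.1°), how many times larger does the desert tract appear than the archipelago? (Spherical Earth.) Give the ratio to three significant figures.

The equidistant cylindrical projection with φ₀ = 30.1° has h = 1 (meridians true) and k = cos φ₀ / cos φ along parallels.
Areal scale at 45.5°: h·k = 1.000 × 1.234 = 1.234.
Areal scale at 14.1°: h·k = 1.000 × 0.8920 = 0.8920.
Ratio = 1.234/0.8920 ≈ 1.38.

1.38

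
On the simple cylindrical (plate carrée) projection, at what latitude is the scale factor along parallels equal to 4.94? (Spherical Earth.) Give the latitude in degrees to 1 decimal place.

Plate carrée: h = 1, k = sec φ along parallels.
sec φ = 4.94  ⇒  cos φ = 0.2024  ⇒  φ ≈ 78.3°.

78.3°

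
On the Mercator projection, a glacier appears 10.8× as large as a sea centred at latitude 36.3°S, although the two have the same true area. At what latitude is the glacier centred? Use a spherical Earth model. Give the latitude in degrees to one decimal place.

On Mercator, (apparent₁)/(apparent₂) = sec²φ₁ / sec²φ₂ when true areas are equal.
cos²φ₂ / cos²φ₁ = 10.8  ⇒  cos φ₁ = cos 36.3° / √10.8 = 0.8059/3.286 = 0.2452.
φ₁ = arccos(0.2452) ≈ 75.8°.

75.8°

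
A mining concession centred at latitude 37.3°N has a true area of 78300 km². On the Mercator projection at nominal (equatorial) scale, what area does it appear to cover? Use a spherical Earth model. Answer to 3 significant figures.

The Mercator projection is conformal; its linear scale factor is the same in every direction and equals sec φ = 1/cos φ.
Areal scale = k² = sec²φ = 1/cos²(37.3°) = 1/0.7955² = 1.580.
Apparent area = 78300 × 1.580 ≈ 124000 km².

124000 km²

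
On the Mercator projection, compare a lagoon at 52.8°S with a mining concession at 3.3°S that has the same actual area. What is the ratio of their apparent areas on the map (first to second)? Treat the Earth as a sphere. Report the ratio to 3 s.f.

2.73

Mercator areal scale is sec²φ.
At 52.8°: sec²(52.8°) = 1/0.6046² = 2.736.
At 3.3°: sec²(3.3°) = 1/0.9983² = 1.003.
Ratio = 2.736/1.003 = cos²(3.3°)/cos²(52.8°) ≈ 2.73.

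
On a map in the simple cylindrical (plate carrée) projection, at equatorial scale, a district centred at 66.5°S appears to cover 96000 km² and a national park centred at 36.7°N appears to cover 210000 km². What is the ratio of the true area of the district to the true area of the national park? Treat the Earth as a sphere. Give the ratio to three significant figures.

0.227

Plate carrée has h = 1 and k = sec φ, giving areal scale sec φ; true area = (apparent area) · cos φ.
True area of district: 96000 × cos(66.5°) = 96000 × 0.3987 = 38280 km².
True area of national park: 210000 × cos(36.7°) = 210000 × 0.8018 = 168400 km².
Ratio = 38280 / 168400 ≈ 0.227.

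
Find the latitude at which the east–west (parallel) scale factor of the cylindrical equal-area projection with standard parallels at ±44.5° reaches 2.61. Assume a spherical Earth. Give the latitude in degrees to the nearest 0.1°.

Cylindrical equal-area (φ₀ = 44.5°): h = cos φ / cos 44.5° along meridians, k = cos 44.5° / cos φ along parallels; h·k = 1.
k = cos φ₀ / cos φ = 2.61  ⇒  cos φ = cos 44.5° / 2.61 = 0.2733.
φ = arccos(0.2733) ≈ 74.1°.

74.1°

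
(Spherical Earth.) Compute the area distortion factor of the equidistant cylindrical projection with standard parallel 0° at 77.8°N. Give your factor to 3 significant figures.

For the equirectangular projection with φ₀ = 0 (plate carrée), h = 1 along meridians and k = sec φ along parallels.
Areal scale = h·k = 1 × sec φ; at 77.8°, h = 1.000, k = 4.732, so h·k = 4.732.

4.73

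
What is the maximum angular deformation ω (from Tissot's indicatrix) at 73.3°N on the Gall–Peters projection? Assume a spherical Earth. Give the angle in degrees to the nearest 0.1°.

The Gall–Peters projection is cylindrical equal-area with φ₀ = 45°. Cylindrical equal-area (φ₀ = 45°): h = cos φ / cos 45° along meridians, k = cos 45° / cos φ along parallels; h·k = 1.
At 73.3°: h = 0.4064, k = 2.461; principal scales a = 2.461, b = 0.4064.
sin(ω/2) = (a − b)/(a + b) = 2.054/2.867 = 0.7165, so ω = 2 arcsin(0.7165) ≈ 91.5°.

91.5°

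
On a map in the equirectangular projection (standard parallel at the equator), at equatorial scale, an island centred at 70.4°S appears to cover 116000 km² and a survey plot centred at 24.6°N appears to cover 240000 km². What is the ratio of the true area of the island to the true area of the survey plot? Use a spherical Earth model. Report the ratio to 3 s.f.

Plate carrée has h = 1 and k = sec φ, giving areal scale sec φ; true area = (apparent area) · cos φ.
True area of island: 116000 × cos(70.4°) = 116000 × 0.3355 = 38910 km².
True area of survey plot: 240000 × cos(24.6°) = 240000 × 0.9092 = 218200 km².
Ratio = 38910 / 218200 ≈ 0.178.

0.178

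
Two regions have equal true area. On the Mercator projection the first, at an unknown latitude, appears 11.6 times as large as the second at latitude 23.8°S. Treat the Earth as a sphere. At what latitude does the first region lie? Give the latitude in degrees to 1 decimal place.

74.4°

On Mercator, (apparent₁)/(apparent₂) = sec²φ₁ / sec²φ₂ when true areas are equal.
cos²φ₂ / cos²φ₁ = 11.6  ⇒  cos φ₁ = cos 23.8° / √11.6 = 0.9150/3.406 = 0.2686.
φ₁ = arccos(0.2686) ≈ 74.4°.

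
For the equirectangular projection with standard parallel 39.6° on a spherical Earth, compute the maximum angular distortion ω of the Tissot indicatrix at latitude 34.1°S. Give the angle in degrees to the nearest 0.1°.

4.1°

With standard parallel φ₀ = 39.6°, the equirectangular projection gives x = Rλ cos φ₀, y = Rφ, so h = 1 and k = cos 39.6° / cos φ.
At 34.1°: h = 1.000, k = 0.9305; principal scales a = 1.000, b = 0.9305.
sin(ω/2) = (a − b)/(a + b) = 0.06950/1.931 = 0.03600, so ω = 2 arcsin(0.03600) ≈ 4.1°.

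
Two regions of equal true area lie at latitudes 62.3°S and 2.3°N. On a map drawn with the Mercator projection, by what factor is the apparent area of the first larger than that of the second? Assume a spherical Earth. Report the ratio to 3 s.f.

On Mercator, area is exaggerated by sec²φ = 1/cos²φ.
At 62.3°: sec²(62.3°) = 1/0.4648² = 4.628.
At 2.3°: sec²(2.3°) = 1/0.9992² = 1.002.
Ratio = 4.628/1.002 = cos²(2.3°)/cos²(62.3°) ≈ 4.62.

4.62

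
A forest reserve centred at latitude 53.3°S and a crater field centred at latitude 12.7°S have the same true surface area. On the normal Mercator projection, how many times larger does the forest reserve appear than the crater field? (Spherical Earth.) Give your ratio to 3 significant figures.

2.66

Mercator is conformal with k = sec φ, so areal scale = k² = sec²φ.
At 53.3°: sec²(53.3°) = 1/0.5976² = 2.800.
At 12.7°: sec²(12.7°) = 1/0.9755² = 1.051.
Ratio = 2.800/1.051 = cos²(12.7°)/cos²(53.3°) ≈ 2.66.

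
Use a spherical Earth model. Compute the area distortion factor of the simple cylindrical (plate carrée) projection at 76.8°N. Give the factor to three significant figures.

Plate carrée maps x = Rλ, y = Rφ. The meridian scale is h = 1 and the parallel scale is k = 1/cos φ = sec φ.
Areal scale = h·k = 1 × sec φ; at 76.8°, h = 1.000, k = 4.379, so h·k = 4.379.

4.38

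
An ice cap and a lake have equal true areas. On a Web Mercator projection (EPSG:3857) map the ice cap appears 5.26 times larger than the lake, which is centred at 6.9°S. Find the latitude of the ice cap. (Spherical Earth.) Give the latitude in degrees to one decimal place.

For equal true areas on Mercator, apparent areas scale as sec²φ, so the ratio is cos²φ₂ / cos²φ₁.
cos²φ₂ / cos²φ₁ = 5.26  ⇒  cos φ₁ = cos 6.9° / √5.26 = 0.9928/2.293 = 0.4329.
φ₁ = arccos(0.4329) ≈ 64.4°.

64.4°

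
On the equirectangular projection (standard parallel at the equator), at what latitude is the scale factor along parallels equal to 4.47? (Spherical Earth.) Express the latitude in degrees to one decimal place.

77.1°

Plate carrée: h = 1, k = sec φ along parallels.
sec φ = 4.47  ⇒  cos φ = 0.2237  ⇒  φ ≈ 77.1°.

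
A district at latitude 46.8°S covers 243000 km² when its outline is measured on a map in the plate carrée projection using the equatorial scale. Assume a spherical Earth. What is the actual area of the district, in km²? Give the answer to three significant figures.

166000 km²

In the plate carrée (x = Rλ, y = Rφ), meridians are true-scale (h = 1) and parallels are stretched by k = sec φ.
Areal scale = h·k = 1 × sec φ; at 46.8°, h = 1.000, k = 1.461, so h·k = 1.461.
True area = apparent / (areal scale) = 243000 / 1.461 ≈ 166000 km².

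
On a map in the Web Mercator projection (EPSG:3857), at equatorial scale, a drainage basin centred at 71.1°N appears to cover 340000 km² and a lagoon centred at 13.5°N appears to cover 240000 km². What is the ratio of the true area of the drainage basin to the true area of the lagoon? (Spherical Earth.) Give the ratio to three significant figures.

On Mercator the areal scale is sec²φ, so true area = apparent × cos²φ.
True area of drainage basin: 340000 × cos²(71.1°) = 340000 × 0.1049 = 35670 km².
True area of lagoon: 240000 × cos²(13.5°) = 240000 × 0.9455 = 226900 km².
Ratio = 35670 / 226900 ≈ 0.157.

0.157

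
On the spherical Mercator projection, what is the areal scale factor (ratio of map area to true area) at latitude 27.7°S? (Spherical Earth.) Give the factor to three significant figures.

The Mercator projection is conformal; its linear scale factor is the same in every direction and equals sec φ = 1/cos φ.
Areal scale = k² = sec²φ = 1/cos²(27.7°) = 1/0.8854² = 1.276.

1.28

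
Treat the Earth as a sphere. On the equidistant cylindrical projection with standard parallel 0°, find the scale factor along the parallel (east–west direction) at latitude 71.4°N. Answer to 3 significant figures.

3.14

For the equirectangular projection with φ₀ = 0 (plate carrée), h = 1 along meridians and k = sec φ along parallels.
k = 1/cos 71.4° = 1/0.3190 = 3.135.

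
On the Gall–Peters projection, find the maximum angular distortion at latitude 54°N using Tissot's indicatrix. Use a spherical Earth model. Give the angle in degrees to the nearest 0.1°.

21.1°

The Gall–Peters projection is cylindrical equal-area with φ₀ = 45°. Cylindrical equal-area (φ₀ = 45°): h = cos φ / cos 45° along meridians, k = cos 45° / cos φ along parallels; h·k = 1.
At 54°: h = 0.8313, k = 1.203; principal scales a = 1.203, b = 0.8313.
sin(ω/2) = (a − b)/(a + b) = 0.3717/2.034 = 0.1827, so ω = 2 arcsin(0.1827) ≈ 21.1°.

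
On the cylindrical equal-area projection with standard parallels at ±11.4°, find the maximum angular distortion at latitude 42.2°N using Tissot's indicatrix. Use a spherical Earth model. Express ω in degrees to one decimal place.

A cylindrical equal-area projection with standard parallel φ₀ has meridian scale h = cos φ / cos φ₀ and parallel scale k = cos φ₀ / cos φ (so areas are preserved, h·k = 1).
At 42.2°: h = 0.7557, k = 1.323; principal scales a = 1.323, b = 0.7557.
sin(ω/2) = (a − b)/(a + b) = 0.5675/2.079 = 0.2730, so ω = 2 arcsin(0.2730) ≈ 31.7°.

31.7°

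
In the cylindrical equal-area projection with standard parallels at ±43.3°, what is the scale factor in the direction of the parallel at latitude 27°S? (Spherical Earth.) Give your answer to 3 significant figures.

For cylindrical equal-area with standard parallel φ₀, h = cos φ / cos φ₀ and k = cos φ₀ / cos φ, so h·k = 1.
k = cos 43.3° / cos 27° = 0.7278/0.8910 = 0.8168.

0.817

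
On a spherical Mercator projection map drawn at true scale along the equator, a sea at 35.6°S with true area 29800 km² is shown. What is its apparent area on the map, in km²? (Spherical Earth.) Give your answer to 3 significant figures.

45100 km²

The Mercator projection is conformal; its linear scale factor is the same in every direction and equals sec φ = 1/cos φ.
Areal scale = k² = sec²φ = 1/cos²(35.6°) = 1/0.8131² = 1.513.
Apparent area = 29800 × 1.513 ≈ 45100 km².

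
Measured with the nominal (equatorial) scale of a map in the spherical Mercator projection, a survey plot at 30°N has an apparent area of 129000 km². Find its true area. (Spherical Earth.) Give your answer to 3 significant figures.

96800 km²

Mercator is conformal, so the point scale is isotropic: h = k = sec φ = 1/cos φ.
Areal scale = k² = sec²φ = 1/cos²(30°) = 1/0.8660² = 1.333.
True area = apparent / (areal scale) = 129000 / 1.333 ≈ 96800 km².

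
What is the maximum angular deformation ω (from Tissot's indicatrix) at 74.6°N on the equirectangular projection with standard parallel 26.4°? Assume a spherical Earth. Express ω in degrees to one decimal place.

With standard parallel φ₀ = 26.4°, the equirectangular projection gives x = Rλ cos φ₀, y = Rφ, so h = 1 and k = cos 26.4° / cos φ.
At 74.6°: h = 1.000, k = 3.373; principal scales a = 3.373, b = 1.000.
sin(ω/2) = (a − b)/(a + b) = 2.373/4.373 = 0.5426, so ω = 2 arcsin(0.5426) ≈ 65.7°.

65.7°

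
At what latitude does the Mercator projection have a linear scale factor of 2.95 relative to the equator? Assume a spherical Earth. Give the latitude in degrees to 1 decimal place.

Mercator scale is k = sec φ = 1/cos φ.
1/cos φ = 2.95  ⇒  cos φ = 0.3390  ⇒  φ = arccos(0.3390) ≈ 70.2°.

70.2°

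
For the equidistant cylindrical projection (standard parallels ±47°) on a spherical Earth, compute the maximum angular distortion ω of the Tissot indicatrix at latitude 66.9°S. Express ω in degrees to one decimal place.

In the equirectangular projection with standard parallel φ₀ = 47° (x = Rλ cos φ₀, y = Rφ), meridians are true-scale (h = 1) and the parallel scale is k = cos φ₀ / cos φ.
At 66.9°: h = 1.000, k = 1.738; principal scales a = 1.738, b = 1.000.
sin(ω/2) = (a − b)/(a + b) = 0.7383/2.738 = 0.2696, so ω = 2 arcsin(0.2696) ≈ 31.3°.

31.3°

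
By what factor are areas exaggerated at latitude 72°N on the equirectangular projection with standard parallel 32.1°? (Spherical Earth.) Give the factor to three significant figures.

With standard parallel φ₀ = 32.1°, the equirectangular projection gives x = Rλ cos φ₀, y = Rφ, so h = 1 and k = cos 32.1° / cos φ.
Areal scale = h·k = 1 × cos φ₀ / cos φ; at 72°, h = 1.000, k = 2.741, so h·k = 2.741.

2.74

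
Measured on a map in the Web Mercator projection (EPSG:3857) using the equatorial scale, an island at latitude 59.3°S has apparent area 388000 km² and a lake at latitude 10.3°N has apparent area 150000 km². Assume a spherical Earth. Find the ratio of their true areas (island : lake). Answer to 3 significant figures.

0.696

Since Mercator area scale is 1/cos²φ, the true area equals the apparent area multiplied by cos²φ.
True area of island: 388000 × cos²(59.3°) = 388000 × 0.2607 = 101100 km².
True area of lake: 150000 × cos²(10.3°) = 150000 × 0.9680 = 145200 km².
Ratio = 101100 / 145200 ≈ 0.696.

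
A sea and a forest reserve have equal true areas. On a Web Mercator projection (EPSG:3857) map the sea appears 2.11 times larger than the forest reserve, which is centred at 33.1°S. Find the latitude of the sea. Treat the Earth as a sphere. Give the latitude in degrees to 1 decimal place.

54.8°

On Mercator, (apparent₁)/(apparent₂) = sec²φ₁ / sec²φ₂ when true areas are equal.
cos²φ₂ / cos²φ₁ = 2.11  ⇒  cos φ₁ = cos 33.1° / √2.11 = 0.8377/1.453 = 0.5767.
φ₁ = arccos(0.5767) ≈ 54.8°.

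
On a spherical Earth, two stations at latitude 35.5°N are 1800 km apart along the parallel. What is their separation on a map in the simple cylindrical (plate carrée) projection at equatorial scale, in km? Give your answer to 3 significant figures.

Plate carrée maps x = Rλ, y = Rφ. The meridian scale is h = 1 and the parallel scale is k = 1/cos φ = sec φ.
Along the parallel, k = sec 35.5° = 1/0.8141 = 1.228.
Map distance = 1800 × 1.228 ≈ 2210 km.

2210 km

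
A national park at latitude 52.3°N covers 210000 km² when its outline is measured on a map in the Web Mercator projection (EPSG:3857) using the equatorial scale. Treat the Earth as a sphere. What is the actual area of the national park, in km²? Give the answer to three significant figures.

The Mercator projection is conformal; its linear scale factor is the same in every direction and equals sec φ = 1/cos φ.
Areal scale = k² = sec²φ = 1/cos²(52.3°) = 1/0.6115² = 2.674.
True area = apparent / (areal scale) = 210000 / 2.674 ≈ 78500 km².

78500 km²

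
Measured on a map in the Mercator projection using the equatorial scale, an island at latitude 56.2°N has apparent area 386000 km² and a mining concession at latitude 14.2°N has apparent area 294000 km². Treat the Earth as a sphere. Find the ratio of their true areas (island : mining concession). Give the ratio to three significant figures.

0.432

Since Mercator area scale is 1/cos²φ, the true area equals the apparent area multiplied by cos²φ.
True area of island: 386000 × cos²(56.2°) = 386000 × 0.3095 = 119500 km².
True area of mining concession: 294000 × cos²(14.2°) = 294000 × 0.9398 = 276300 km².
Ratio = 119500 / 276300 ≈ 0.432.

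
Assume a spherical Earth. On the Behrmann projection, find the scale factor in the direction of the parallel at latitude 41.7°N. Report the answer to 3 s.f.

The Behrmann projection is cylindrical equal-area with φ₀ = 30°. A cylindrical equal-area projection with standard parallel φ₀ has meridian scale h = cos φ / cos φ₀ and parallel scale k = cos φ₀ / cos φ (so areas are preserved, h·k = 1).
k = cos 30° / cos 41.7° = 0.8660/0.7466 = 1.160.

1.16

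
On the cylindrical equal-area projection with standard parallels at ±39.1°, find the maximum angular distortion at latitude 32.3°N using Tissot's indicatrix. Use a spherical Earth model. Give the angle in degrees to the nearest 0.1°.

For cylindrical equal-area with standard parallel φ₀, h = cos φ / cos φ₀ and k = cos φ₀ / cos φ, so h·k = 1.
At 32.3°: h = 1.089, k = 0.9181; principal scales a = 1.089, b = 0.9181.
sin(ω/2) = (a − b)/(a + b) = 0.1711/2.007 = 0.08523, so ω = 2 arcsin(0.08523) ≈ 9.8°.

9.8°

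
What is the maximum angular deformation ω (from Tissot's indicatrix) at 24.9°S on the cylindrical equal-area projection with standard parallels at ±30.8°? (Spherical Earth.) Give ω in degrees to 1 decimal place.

6.2°

For cylindrical equal-area with standard parallel φ₀, h = cos φ / cos φ₀ and k = cos φ₀ / cos φ, so h·k = 1.
At 24.9°: h = 1.056, k = 0.9470; principal scales a = 1.056, b = 0.9470.
sin(ω/2) = (a − b)/(a + b) = 0.1090/2.003 = 0.05441, so ω = 2 arcsin(0.05441) ≈ 6.2°.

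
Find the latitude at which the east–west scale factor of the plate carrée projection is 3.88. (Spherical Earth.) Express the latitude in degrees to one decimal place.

Plate carrée: h = 1, k = sec φ along parallels.
sec φ = 3.88  ⇒  cos φ = 0.2577  ⇒  φ ≈ 75.1°.

75.1°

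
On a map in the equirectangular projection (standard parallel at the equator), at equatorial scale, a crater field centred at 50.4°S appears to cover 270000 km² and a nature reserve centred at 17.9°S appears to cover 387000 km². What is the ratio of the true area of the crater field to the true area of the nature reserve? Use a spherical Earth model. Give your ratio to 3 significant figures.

Plate carrée has h = 1 and k = sec φ, giving areal scale sec φ; true area = (apparent area) · cos φ.
True area of crater field: 270000 × cos(50.4°) = 270000 × 0.6374 = 172100 km².
True area of nature reserve: 387000 × cos(17.9°) = 387000 × 0.9516 = 368300 km².
Ratio = 172100 / 368300 ≈ 0.467.

0.467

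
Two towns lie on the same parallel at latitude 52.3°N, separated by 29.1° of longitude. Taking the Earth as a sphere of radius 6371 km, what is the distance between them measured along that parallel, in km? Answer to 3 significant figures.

Arc length along a parallel = R cos φ · Δλ (with Δλ in radians).
= 6371 × cos 52.3° × (29.1° × π/180) = 6371 × 0.6115 × 0.5079 ≈ 1980 km.

1980 km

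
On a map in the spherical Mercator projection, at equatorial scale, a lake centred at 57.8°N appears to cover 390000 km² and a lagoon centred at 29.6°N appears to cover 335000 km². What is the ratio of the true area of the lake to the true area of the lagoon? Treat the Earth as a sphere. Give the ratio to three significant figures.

0.437

Mercator's areal exaggeration is sec²φ; hence true area = (apparent area) · cos²φ.
True area of lake: 390000 × cos²(57.8°) = 390000 × 0.2840 = 110700 km².
True area of lagoon: 335000 × cos²(29.6°) = 335000 × 0.7560 = 253300 km².
Ratio = 110700 / 253300 ≈ 0.437.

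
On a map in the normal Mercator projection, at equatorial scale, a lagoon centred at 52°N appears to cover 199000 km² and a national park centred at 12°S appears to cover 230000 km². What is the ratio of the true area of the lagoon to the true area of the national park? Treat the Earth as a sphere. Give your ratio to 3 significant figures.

Mercator's areal exaggeration is sec²φ; hence true area = (apparent area) · cos²φ.
True area of lagoon: 199000 × cos²(52°) = 199000 × 0.3790 = 75430 km².
True area of national park: 230000 × cos²(12°) = 230000 × 0.9568 = 220100 km².
Ratio = 75430 / 220100 ≈ 0.343.

0.343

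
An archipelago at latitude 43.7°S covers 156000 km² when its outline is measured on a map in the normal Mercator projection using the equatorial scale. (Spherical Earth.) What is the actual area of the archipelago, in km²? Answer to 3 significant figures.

81500 km²

Mercator is conformal, so the point scale is isotropic: h = k = sec φ = 1/cos φ.
Areal scale = k² = sec²φ = 1/cos²(43.7°) = 1/0.7230² = 1.913.
True area = apparent / (areal scale) = 156000 / 1.913 ≈ 81500 km².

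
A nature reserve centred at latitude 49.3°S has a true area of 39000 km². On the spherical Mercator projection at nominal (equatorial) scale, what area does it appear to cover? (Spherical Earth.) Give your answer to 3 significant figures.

The Mercator projection is conformal; its linear scale factor is the same in every direction and equals sec φ = 1/cos φ.
Areal scale = k² = sec²φ = 1/cos²(49.3°) = 1/0.6521² = 2.352.
Apparent area = 39000 × 2.352 ≈ 91700 km².

91700 km²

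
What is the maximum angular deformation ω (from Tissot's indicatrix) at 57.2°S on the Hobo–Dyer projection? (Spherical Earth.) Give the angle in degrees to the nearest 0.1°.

42.7°

The Hobo–Dyer projection is cylindrical equal-area with φ₀ = 37.5°. A cylindrical equal-area projection with standard parallel φ₀ has meridian scale h = cos φ / cos φ₀ and parallel scale k = cos φ₀ / cos φ (so areas are preserved, h·k = 1).
At 57.2°: h = 0.6828, k = 1.465; principal scales a = 1.465, b = 0.6828.
sin(ω/2) = (a − b)/(a + b) = 0.7817/2.147 = 0.3640, so ω = 2 arcsin(0.3640) ≈ 42.7°.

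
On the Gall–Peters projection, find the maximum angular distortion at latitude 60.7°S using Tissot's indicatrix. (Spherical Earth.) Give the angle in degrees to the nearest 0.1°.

41.3°

The Gall–Peters projection is cylindrical equal-area with φ₀ = 45°. For cylindrical equal-area with standard parallel φ₀, h = cos φ / cos φ₀ and k = cos φ₀ / cos φ, so h·k = 1.
At 60.7°: h = 0.6921, k = 1.445; principal scales a = 1.445, b = 0.6921.
sin(ω/2) = (a − b)/(a + b) = 0.7528/2.137 = 0.3523, so ω = 2 arcsin(0.3523) ≈ 41.3°.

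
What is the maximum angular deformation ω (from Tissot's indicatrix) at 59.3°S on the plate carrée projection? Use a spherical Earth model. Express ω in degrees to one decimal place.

37.8°

In the plate carrée (x = Rλ, y = Rφ), meridians are true-scale (h = 1) and parallels are stretched by k = sec φ.
At 59.3°: h = 1.000, k = 1.959; principal scales a = 1.959, b = 1.000.
sin(ω/2) = (a − b)/(a + b) = 0.9587/2.959 = 0.3240, so ω = 2 arcsin(0.3240) ≈ 37.8°.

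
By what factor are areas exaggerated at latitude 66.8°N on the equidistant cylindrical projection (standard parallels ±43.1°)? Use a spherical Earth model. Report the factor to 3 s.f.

With standard parallel φ₀ = 43.1°, the equirectangular projection gives x = Rλ cos φ₀, y = Rφ, so h = 1 and k = cos 43.1° / cos φ.
Areal scale = h·k = 1 × cos φ₀ / cos φ; at 66.8°, h = 1.000, k = 1.853, so h·k = 1.853.

1.85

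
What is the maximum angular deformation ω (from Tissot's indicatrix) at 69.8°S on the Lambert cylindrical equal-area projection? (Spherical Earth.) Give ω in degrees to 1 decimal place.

The Lambert cylindrical equal-area projection is the cylindrical equal-area projection with its standard parallel at the equator (φ₀ = 0). A cylindrical equal-area projection with standard parallel φ₀ has meridian scale h = cos φ / cos φ₀ and parallel scale k = cos φ₀ / cos φ (so areas are preserved, h·k = 1).
At 69.8°: h = 0.3453, k = 2.896; principal scales a = 2.896, b = 0.3453.
sin(ω/2) = (a − b)/(a + b) = 2.551/3.241 = 0.7869, so ω = 2 arcsin(0.7869) ≈ 103.8°.

103.8°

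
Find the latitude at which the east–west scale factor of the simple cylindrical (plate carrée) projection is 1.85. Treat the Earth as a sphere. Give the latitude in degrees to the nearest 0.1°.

Plate carrée: h = 1, k = sec φ along parallels.
sec φ = 1.85  ⇒  cos φ = 0.5405  ⇒  φ ≈ 57.3°.

57.3°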